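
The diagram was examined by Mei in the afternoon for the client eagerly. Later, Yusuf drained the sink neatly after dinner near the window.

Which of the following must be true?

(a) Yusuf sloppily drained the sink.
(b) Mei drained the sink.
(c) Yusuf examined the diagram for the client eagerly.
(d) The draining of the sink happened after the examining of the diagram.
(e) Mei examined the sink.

(d)

(a) Not entailed — 'sloppily' adds a manner not in (and inconsistent with) the original.
(b) Not entailed — the passage has Yusuf draining the sink, not Mei.
(c) Not entailed — the passage has Mei examining the diagram, not Yusuf.
(d) Entailed — the narrative places the examining before the draining.
(e) Not entailed — Mei examined the diagram, not the sink; the sink belongs to the draining event.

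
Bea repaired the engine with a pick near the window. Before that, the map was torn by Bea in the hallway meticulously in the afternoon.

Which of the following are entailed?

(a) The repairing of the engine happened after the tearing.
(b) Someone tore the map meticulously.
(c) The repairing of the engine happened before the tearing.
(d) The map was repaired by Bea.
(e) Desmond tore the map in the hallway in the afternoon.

(a) Entailed — the narrative places the tearing before the repairing.
(b) Entailed — dropping 'in the hallway', 'in the afternoon' and generalizing the agent leaves a sub-description the original still satisfies.
(c) Not entailed — the narrative places the tearing before the repairing, not after.
(d) Not entailed — Bea repaired the engine, not the map; the map belongs to the tearing event.
(e) Not entailed — the passage has Bea tearing the map, not Desmond.

(a), (b)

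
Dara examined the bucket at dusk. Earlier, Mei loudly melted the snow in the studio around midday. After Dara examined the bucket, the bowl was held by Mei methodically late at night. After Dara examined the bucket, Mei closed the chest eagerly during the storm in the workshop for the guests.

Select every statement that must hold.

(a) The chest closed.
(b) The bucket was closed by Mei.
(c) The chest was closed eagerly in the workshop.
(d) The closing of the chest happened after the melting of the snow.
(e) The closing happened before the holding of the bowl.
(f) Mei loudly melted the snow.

(a), (c), (d), (f)

(a) Entailed — 'Mei closed the chest' is causative; it entails the inchoative 'the chest closed'.
(b) Not entailed — Mei closed the chest, not the bucket; the bucket belongs to the examining event.
(c) Entailed — this follows by dropping conjuncts from the closing event's description.
(d) Entailed — the narrative places the melting before the closing.
(e) Not entailed — the narrative doesn't order the closing relative to the holding.
(f) Entailed — this follows by dropping conjuncts from the melting event's description.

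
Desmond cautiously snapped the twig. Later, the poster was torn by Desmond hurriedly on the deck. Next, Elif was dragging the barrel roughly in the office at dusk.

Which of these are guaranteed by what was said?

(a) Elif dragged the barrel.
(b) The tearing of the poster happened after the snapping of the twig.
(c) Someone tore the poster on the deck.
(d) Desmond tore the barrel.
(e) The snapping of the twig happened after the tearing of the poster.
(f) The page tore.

(a) Entailed — 'drag' is an activity; 'was dragging' entails that some dragging happened, so 'dragged' holds.
(b) Entailed — the narrative places the snapping before the tearing.
(c) Entailed — the original entails any weakening of itself; this just drops 'hurriedly' and generalizes the agent.
(d) Not entailed — Desmond tore the poster, not the barrel; the barrel belongs to the dragging event.
(e) Not entailed — the narrative places the snapping before the tearing, not after.
(f) Not entailed — the poster is what tore, not the page.

(a), (b), (c)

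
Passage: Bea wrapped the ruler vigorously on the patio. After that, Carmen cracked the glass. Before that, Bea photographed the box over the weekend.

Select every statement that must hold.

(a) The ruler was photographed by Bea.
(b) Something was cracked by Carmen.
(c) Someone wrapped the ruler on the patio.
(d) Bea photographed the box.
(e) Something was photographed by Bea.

(b), (c), (d), (e)

(a) Not entailed — Bea photographed the box, not the ruler; the ruler belongs to the wrapping event.
(b) Entailed — generalizing the patient leaves a sub-description the original still satisfies.
(c) Entailed — the original entails any weakening of itself; this just drops 'vigorously' and generalizes the agent.
(d) Entailed — this follows by dropping conjuncts from the photographing event's description.
(e) Entailed — every conjunct here is already in the original photographing event.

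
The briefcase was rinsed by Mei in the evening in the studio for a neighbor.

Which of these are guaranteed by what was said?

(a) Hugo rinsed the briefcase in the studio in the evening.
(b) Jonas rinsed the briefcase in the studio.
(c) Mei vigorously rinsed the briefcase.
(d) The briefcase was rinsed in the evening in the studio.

(a) Not entailed — the passage has Mei rinsing the briefcase, not Hugo.
(b) Not entailed — the passage has Mei rinsing the briefcase, not Jonas.
(c) Not entailed — 'vigorously' adds information not in the original event.
(d) Entailed — dropping 'for a neighbor' and generalizing the agent leaves a sub-description the original still satisfies.

(d)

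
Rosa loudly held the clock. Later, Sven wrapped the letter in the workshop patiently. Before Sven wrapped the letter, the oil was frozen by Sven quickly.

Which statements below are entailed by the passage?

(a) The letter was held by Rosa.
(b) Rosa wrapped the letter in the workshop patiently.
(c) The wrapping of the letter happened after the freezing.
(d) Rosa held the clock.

(c), (d)

(a) Not entailed — Rosa held the clock, not the letter; the letter belongs to the wrapping event.
(b) Not entailed — the passage has Sven wrapping the letter, not Rosa.
(c) Entailed — the narrative places the freezing before the wrapping.
(d) Entailed — every conjunct here is already in the original holding event.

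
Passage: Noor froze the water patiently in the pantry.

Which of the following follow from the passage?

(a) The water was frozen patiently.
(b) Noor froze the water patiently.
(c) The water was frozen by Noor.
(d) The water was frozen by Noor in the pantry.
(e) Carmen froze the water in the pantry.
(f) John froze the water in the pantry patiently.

(a) Entailed — this follows by dropping conjuncts from the freezing event's description.
(b) Entailed — the original entails any weakening of itself; this just drops 'in the pantry'.
(c) Entailed — this follows by dropping conjuncts from the freezing event's description.
(d) Entailed — the original entails any weakening of itself; this just drops 'patiently'.
(e) Not entailed — the passage has Noor freezing the water, not Carmen.
(f) Not entailed — the passage has Noor freezing the water, not John.

(a), (b), (c), (d)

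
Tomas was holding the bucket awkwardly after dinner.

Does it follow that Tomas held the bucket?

yes

'hold' is atelic; if Tomas was holding the bucket, then Tomas held the bucket (for some time).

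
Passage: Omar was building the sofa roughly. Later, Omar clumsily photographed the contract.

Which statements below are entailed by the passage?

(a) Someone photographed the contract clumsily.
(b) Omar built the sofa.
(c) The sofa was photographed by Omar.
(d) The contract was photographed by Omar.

(a), (d)

(a) Entailed — generalizing the agent leaves a sub-description the original still satisfies.
(b) Not entailed — 'was building' is progressive on an accomplishment; it does not entail the completed 'built'.
(c) Not entailed — Omar photographed the contract, not the sofa; the sofa belongs to the building event.
(d) Entailed — every conjunct here is already in the original photographing event.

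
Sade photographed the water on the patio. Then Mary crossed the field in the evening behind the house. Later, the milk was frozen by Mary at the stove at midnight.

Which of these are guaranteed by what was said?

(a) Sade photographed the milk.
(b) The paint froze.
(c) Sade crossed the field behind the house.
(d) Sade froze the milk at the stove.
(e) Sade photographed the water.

(a) Not entailed — Sade photographed the water, not the milk; the milk belongs to the freezing event.
(b) Not entailed — the milk is what froze, not the paint.
(c) Not entailed — the passage has Mary crossing the field, not Sade.
(d) Not entailed — the passage has Mary freezing the milk, not Sade.
(e) Entailed — dropping 'on the patio' leaves a sub-description the original still satisfies.

(e)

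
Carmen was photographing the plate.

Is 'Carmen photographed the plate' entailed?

'was photographing' is progressive; for an accomplishment like 'photograph the plate', it doesn't entail completion.

no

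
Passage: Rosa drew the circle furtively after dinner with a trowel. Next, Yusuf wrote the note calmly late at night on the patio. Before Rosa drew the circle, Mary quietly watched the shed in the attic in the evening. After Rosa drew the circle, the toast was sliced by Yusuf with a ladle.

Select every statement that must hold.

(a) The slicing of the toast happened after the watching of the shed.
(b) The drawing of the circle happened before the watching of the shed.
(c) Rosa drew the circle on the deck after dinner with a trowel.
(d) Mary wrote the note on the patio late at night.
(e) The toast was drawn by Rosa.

(a) Entailed — the narrative places the watching before the slicing.
(b) Not entailed — the narrative places the watching before the drawing, not after.
(c) Not entailed — 'on the deck' adds information not in the original event.
(d) Not entailed — the passage has Yusuf writing the note, not Mary.
(e) Not entailed — Rosa drew the circle, not the toast; the toast belongs to the slicing event.

(a)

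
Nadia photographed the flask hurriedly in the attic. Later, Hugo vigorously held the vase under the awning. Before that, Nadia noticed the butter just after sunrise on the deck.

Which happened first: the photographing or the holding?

the photographing

The connectives place the photographing before the holding.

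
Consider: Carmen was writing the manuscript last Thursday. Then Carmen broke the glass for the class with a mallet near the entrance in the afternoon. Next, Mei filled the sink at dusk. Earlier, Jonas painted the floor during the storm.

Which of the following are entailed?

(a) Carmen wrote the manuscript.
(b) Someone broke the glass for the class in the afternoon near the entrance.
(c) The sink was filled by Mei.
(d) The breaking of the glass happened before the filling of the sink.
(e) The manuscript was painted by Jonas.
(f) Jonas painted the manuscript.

(b), (c), (d)

(a) Not entailed — 'was writing' is progressive on an accomplishment; it does not entail the completed 'wrote'.
(b) Entailed — this follows by dropping conjuncts from the breaking event's description.
(c) Entailed — dropping 'at dusk' leaves a sub-description the original still satisfies.
(d) Entailed — the narrative places the breaking before the filling.
(e) Not entailed — Jonas painted the floor, not the manuscript; the manuscript belongs to the writing event.
(f) Not entailed — Jonas painted the floor, not the manuscript; the manuscript belongs to the writing event.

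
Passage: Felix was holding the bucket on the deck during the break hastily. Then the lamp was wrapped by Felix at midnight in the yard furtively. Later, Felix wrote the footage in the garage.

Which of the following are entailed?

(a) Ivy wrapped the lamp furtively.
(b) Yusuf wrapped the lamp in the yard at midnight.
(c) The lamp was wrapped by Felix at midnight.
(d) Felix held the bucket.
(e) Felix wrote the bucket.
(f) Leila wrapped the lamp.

(c), (d)

(a) Not entailed — the passage has Felix wrapping the lamp, not Ivy.
(b) Not entailed — the passage has Felix wrapping the lamp, not Yusuf.
(c) Entailed — every conjunct here is already in the original wrapping event.
(d) Entailed — 'hold' is an activity; 'was holding' entails that some holding happened, so 'held' holds.
(e) Not entailed — Felix wrote the footage, not the bucket; the bucket belongs to the holding event.
(f) Not entailed — the passage has Felix wrapping the lamp, not Leila.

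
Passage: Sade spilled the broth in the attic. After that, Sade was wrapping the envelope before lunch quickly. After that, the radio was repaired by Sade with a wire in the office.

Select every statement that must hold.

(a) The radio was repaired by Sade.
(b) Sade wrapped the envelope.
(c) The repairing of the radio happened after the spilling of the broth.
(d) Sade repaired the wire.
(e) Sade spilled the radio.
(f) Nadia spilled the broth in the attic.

(a) Entailed — dropping 'in the office', 'with a wire' leaves a sub-description the original still satisfies.
(b) Not entailed — 'was wrapping' is progressive on an accomplishment; it does not entail the completed 'wrapped'.
(c) Entailed — the narrative places the spilling before the repairing.
(d) Not entailed — the wire is the instrument, not what was repaired.
(e) Not entailed — Sade spilled the broth, not the radio; the radio belongs to the repairing event.
(f) Not entailed — the passage has Sade spilling the broth, not Nadia.

(a), (c)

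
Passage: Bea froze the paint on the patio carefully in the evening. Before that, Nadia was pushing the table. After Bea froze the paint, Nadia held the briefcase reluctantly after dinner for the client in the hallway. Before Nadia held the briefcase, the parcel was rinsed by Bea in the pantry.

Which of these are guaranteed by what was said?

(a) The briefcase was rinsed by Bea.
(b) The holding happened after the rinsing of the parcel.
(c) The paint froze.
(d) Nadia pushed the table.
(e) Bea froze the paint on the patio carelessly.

(a) Not entailed — Bea rinsed the parcel, not the briefcase; the briefcase belongs to the holding event.
(b) Entailed — the narrative places the rinsing before the holding.
(c) Entailed — 'Bea froze the paint' is causative; it entails the inchoative 'the paint froze'.
(d) Entailed — 'push' is an activity; 'was pushing' entails that some pushing happened, so 'pushed' holds.
(e) Not entailed — 'carelessly' adds a manner not in (and inconsistent with) the original.

(b), (c), (d)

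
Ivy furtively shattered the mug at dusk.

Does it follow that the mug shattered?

yes

'Ivy shattered the mug' is the causative; it entails the inchoative 'the mug shattered'.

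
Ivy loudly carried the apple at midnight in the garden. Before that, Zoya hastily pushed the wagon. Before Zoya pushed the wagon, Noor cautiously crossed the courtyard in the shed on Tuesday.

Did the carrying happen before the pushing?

no

The narrative orders the pushing before the carrying.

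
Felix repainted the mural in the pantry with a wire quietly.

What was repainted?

the mural

'the mural' marks the patient of the repainting event.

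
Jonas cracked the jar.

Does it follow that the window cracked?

no

Nothing is said about any window; only the jar is affected.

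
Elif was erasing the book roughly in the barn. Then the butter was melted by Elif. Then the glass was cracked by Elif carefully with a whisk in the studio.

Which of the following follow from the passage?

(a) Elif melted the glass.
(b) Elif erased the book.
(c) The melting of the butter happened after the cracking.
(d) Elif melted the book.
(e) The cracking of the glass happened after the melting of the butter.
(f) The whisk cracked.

(a) Not entailed — Elif melted the butter, not the glass; the glass belongs to the cracking event.
(b) Not entailed — 'was erasing' is progressive on an accomplishment; it does not entail the completed 'erased'.
(c) Not entailed — the narrative places the melting before the cracking, not after.
(d) Not entailed — Elif melted the butter, not the book; the book belongs to the erasing event.
(e) Entailed — the narrative places the melting before the cracking.
(f) Not entailed — the glass is what cracked, not the whisk.

(e)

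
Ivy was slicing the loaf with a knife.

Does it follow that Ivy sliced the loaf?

'was slicing' is progressive; for an accomplishment like 'slice the loaf', it doesn't entail completion.

no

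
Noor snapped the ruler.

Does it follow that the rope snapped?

no

Nothing is said about any rope; only the ruler is affected.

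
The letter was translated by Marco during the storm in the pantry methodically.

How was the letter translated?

'methodically' marks the manner of the translating event.

methodically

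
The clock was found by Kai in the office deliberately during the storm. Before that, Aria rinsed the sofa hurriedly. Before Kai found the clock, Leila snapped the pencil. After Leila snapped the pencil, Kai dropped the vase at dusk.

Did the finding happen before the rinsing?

The narrative orders the rinsing before the finding.

no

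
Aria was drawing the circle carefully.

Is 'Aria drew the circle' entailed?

'was drawing' is progressive; for an accomplishment like 'draw the circle', it doesn't entail completion.

no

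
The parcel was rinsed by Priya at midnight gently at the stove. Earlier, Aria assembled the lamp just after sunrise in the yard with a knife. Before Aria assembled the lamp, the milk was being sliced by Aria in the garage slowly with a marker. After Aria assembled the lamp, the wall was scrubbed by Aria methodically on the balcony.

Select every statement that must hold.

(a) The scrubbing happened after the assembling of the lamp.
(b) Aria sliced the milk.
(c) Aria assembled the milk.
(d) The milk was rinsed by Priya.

(a)

(a) Entailed — the narrative places the assembling before the scrubbing.
(b) Not entailed — 'was slicing' is progressive on an accomplishment; it does not entail the completed 'sliced'.
(c) Not entailed — Aria assembled the lamp, not the milk; the milk belongs to the slicing event.
(d) Not entailed — Priya rinsed the parcel, not the milk; the milk belongs to the slicing event.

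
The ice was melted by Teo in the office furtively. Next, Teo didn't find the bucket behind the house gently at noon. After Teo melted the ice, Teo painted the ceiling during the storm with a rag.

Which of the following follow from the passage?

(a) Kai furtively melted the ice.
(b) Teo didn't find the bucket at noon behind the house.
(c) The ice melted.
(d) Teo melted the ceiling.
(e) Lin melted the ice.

(c)

(a) Not entailed — the passage has Teo melting the ice, not Kai.
(b) Not entailed — dropping 'gently' under negation is not valid — the original leaves open that Teo found the bucket some other way.
(c) Entailed — 'Teo melted the ice' is causative; it entails the inchoative 'the ice melted'.
(d) Not entailed — Teo melted the ice, not the ceiling; the ceiling belongs to the painting event.
(e) Not entailed — the passage has Teo melting the ice, not Lin.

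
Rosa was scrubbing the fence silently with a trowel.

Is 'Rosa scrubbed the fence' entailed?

yes

'scrub' is atelic; if Rosa was scrubbing the fence, then Rosa scrubbed the fence (for some time).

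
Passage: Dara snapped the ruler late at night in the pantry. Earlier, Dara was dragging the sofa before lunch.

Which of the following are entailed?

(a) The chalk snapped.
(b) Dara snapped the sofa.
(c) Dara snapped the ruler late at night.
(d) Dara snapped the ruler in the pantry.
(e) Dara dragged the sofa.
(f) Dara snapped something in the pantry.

(c), (d), (e), (f)

(a) Not entailed — the ruler is what snapped, not the chalk.
(b) Not entailed — Dara snapped the ruler, not the sofa; the sofa belongs to the dragging event.
(c) Entailed — this follows by dropping conjuncts from the snapping event's description.
(d) Entailed — this follows by dropping conjuncts from the snapping event's description.
(e) Entailed — 'drag' is an activity; 'was dragging' entails that some dragging happened, so 'dragged' holds.
(f) Entailed — this follows by dropping conjuncts from the snapping event's description.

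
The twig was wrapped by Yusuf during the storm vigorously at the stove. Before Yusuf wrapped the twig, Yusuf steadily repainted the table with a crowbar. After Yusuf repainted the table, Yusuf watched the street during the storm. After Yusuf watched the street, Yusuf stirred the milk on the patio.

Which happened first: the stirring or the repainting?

The connectives place the repainting before the stirring.

the repainting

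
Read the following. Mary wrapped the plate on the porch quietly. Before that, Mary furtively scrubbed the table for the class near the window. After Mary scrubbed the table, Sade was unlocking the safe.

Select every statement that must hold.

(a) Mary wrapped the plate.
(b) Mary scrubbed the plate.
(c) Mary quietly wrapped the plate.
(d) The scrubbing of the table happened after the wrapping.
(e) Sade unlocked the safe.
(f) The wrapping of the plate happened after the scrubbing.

(a) Entailed — every conjunct here is already in the original wrapping event.
(b) Not entailed — Mary scrubbed the table, not the plate; the plate belongs to the wrapping event.
(c) Entailed — every conjunct here is already in the original wrapping event.
(d) Not entailed — the narrative places the scrubbing before the wrapping, not after.
(e) Not entailed — 'was unlocking' is progressive on an accomplishment; it does not entail the completed 'unlocked'.
(f) Entailed — the narrative places the scrubbing before the wrapping.

(a), (c), (f)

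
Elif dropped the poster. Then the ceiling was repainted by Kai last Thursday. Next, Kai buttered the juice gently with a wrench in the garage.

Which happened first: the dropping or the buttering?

the dropping

The connectives place the dropping before the buttering.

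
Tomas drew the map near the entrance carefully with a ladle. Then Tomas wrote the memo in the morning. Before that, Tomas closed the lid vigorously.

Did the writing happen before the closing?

no

The narrative orders the closing before the writing.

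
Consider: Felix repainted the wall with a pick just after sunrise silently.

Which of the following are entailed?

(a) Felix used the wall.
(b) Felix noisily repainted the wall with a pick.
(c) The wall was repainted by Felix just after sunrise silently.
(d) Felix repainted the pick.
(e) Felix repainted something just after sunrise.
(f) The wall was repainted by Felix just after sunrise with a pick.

(c), (e), (f)

(a) Not entailed — the wall is the patient, not an instrument — Felix used a pick.
(b) Not entailed — 'noisily' adds a manner not in (and inconsistent with) the original.
(c) Entailed — every conjunct here is already in the original repainting event.
(d) Not entailed — the pick is the instrument, not what was repainted.
(e) Entailed — this follows by dropping conjuncts from the repainting event's description.
(f) Entailed — the original entails any weakening of itself; this just drops 'silently'.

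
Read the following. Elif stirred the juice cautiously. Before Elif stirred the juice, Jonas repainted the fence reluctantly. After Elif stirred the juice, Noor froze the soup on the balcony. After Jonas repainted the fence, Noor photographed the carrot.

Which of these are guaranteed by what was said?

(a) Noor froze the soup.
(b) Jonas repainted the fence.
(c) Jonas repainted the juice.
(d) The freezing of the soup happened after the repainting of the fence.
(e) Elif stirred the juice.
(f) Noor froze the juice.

(a) Entailed — dropping 'on the balcony' leaves a sub-description the original still satisfies.
(b) Entailed — this follows by dropping conjuncts from the repainting event's description.
(c) Not entailed — Jonas repainted the fence, not the juice; the juice belongs to the stirring event.
(d) Entailed — the narrative places the repainting before the freezing.
(e) Entailed — every conjunct here is already in the original stirring event.
(f) Not entailed — Noor froze the soup, not the juice; the juice belongs to the stirring event.

(a), (b), (d), (e)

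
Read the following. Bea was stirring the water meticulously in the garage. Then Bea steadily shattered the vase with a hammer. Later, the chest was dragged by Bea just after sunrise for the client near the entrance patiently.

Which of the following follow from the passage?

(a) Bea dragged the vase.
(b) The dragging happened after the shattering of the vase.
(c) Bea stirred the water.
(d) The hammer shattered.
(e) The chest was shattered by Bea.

(a) Not entailed — Bea dragged the chest, not the vase; the vase belongs to the shattering event.
(b) Entailed — the narrative places the shattering before the dragging.
(c) Entailed — 'stir' is an activity; 'was stirring' entails that some stirring happened, so 'stirred' holds.
(d) Not entailed — the vase is what shattered, not the hammer.
(e) Not entailed — Bea shattered the vase, not the chest; the chest belongs to the dragging event.

(b), (c)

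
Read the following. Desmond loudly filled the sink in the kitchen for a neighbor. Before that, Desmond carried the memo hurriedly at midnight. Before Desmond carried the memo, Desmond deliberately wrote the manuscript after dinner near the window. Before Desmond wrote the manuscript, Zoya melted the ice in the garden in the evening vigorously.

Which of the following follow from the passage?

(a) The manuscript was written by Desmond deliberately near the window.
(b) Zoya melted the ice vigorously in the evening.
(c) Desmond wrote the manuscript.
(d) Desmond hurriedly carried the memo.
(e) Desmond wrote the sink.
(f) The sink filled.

(a), (b), (c), (d), (f)

(a) Entailed — this follows by dropping conjuncts from the writing event's description.
(b) Entailed — the original entails any weakening of itself; this just drops 'in the garden'.
(c) Entailed — this follows by dropping conjuncts from the writing event's description.
(d) Entailed — every conjunct here is already in the original carrying event.
(e) Not entailed — Desmond wrote the manuscript, not the sink; the sink belongs to the filling event.
(f) Entailed — 'Desmond filled the sink' is causative; it entails the inchoative 'the sink filled'.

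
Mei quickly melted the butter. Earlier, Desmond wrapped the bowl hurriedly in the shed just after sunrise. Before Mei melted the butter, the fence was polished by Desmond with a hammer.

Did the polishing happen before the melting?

yes

The narrative orders the polishing before the melting.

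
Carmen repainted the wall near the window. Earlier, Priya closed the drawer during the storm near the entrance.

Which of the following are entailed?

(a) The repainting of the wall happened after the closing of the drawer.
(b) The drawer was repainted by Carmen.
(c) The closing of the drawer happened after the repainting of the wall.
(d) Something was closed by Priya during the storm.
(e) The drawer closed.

(a), (d), (e)

(a) Entailed — the narrative places the closing before the repainting.
(b) Not entailed — Carmen repainted the wall, not the drawer; the drawer belongs to the closing event.
(c) Not entailed — the narrative places the closing before the repainting, not after.
(d) Entailed — this follows by dropping conjuncts from the closing event's description.
(e) Entailed — 'Priya closed the drawer' is causative; it entails the inchoative 'the drawer closed'.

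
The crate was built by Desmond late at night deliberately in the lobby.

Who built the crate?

Desmond

'Desmond' marks the agent of the building event.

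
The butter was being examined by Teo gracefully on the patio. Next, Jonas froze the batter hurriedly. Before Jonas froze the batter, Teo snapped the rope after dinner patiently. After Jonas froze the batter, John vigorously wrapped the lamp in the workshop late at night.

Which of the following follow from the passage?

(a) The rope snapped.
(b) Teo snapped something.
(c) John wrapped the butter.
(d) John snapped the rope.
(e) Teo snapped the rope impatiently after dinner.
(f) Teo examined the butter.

(a), (b), (f)

(a) Entailed — 'Teo snapped the rope' is causative; it entails the inchoative 'the rope snapped'.
(b) Entailed — dropping 'patiently', 'after dinner' and generalizing the patient leaves a sub-description the original still satisfies.
(c) Not entailed — John wrapped the lamp, not the butter; the butter belongs to the examining event.
(d) Not entailed — the passage has Teo snapping the rope, not John.
(e) Not entailed — 'impatiently' adds a manner not in (and inconsistent with) the original.
(f) Entailed — 'examine' is an activity; 'was examining' entails that some examining happened, so 'examined' holds.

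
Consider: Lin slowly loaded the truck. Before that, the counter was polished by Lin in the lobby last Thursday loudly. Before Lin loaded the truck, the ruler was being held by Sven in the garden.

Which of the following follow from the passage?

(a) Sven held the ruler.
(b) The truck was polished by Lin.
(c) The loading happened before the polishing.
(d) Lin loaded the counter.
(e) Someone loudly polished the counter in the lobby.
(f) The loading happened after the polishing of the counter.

(a), (e), (f)

(a) Entailed — 'hold' is an activity; 'was holding' entails that some holding happened, so 'held' holds.
(b) Not entailed — Lin polished the counter, not the truck; the truck belongs to the loading event.
(c) Not entailed — the narrative places the polishing before the loading, not after.
(d) Not entailed — Lin loaded the truck, not the counter; the counter belongs to the polishing event.
(e) Entailed — the original entails any weakening of itself; this just drops 'last Thursday' and generalizes the agent.
(f) Entailed — the narrative places the polishing before the loading.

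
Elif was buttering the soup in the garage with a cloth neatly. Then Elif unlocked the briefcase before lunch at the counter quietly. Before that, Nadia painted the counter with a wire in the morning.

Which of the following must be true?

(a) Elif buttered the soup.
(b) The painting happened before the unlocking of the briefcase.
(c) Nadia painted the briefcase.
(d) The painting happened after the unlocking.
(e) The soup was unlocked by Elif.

(b)

(a) Not entailed — 'was buttering' is progressive on an accomplishment; it does not entail the completed 'buttered'.
(b) Entailed — the narrative places the painting before the unlocking.
(c) Not entailed — Nadia painted the counter, not the briefcase; the briefcase belongs to the unlocking event.
(d) Not entailed — the narrative places the painting before the unlocking, not after.
(e) Not entailed — Elif unlocked the briefcase, not the soup; the soup belongs to the buttering event.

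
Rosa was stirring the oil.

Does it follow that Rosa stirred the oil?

'stir' is atelic; if Rosa was stirring the oil, then Rosa stirred the oil (for some time).

yes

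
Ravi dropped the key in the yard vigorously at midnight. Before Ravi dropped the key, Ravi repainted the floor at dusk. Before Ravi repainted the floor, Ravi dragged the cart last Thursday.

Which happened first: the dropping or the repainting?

The connectives place the repainting before the dropping.

the repainting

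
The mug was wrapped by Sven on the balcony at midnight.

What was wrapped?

the mug

'the mug' marks the patient of the wrapping event.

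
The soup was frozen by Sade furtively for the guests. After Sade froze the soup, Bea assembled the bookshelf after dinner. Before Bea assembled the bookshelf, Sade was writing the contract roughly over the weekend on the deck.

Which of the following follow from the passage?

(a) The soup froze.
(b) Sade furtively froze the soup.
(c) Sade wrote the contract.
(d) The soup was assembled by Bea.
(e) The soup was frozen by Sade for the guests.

(a), (b), (e)

(a) Entailed — 'Sade froze the soup' is causative; it entails the inchoative 'the soup froze'.
(b) Entailed — this follows by dropping conjuncts from the freezing event's description.
(c) Not entailed — 'was writing' is progressive on an accomplishment; it does not entail the completed 'wrote'.
(d) Not entailed — Bea assembled the bookshelf, not the soup; the soup belongs to the freezing event.
(e) Entailed — this follows by dropping conjuncts from the freezing event's description.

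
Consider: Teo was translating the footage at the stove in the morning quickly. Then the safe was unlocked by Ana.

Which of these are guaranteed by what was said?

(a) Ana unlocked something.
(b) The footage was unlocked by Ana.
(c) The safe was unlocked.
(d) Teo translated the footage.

(a) Entailed — the original entails any weakening of itself; this just generalizes the patient.
(b) Not entailed — Ana unlocked the safe, not the footage; the footage belongs to the translating event.
(c) Entailed — every conjunct here is already in the original unlocking event.
(d) Not entailed — 'was translating' is progressive on an accomplishment; it does not entail the completed 'translated'.

(a), (c)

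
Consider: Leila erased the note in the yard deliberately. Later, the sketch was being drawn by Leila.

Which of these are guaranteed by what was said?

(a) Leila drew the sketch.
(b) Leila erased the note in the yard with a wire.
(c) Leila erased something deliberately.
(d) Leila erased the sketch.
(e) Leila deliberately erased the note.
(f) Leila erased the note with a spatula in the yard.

(c), (e)

(a) Not entailed — 'was drawing' is progressive on an accomplishment; it does not entail the completed 'drew'.
(b) Not entailed — 'with a wire' adds information not in the original event.
(c) Entailed — the original entails any weakening of itself; this just drops 'in the yard' and generalizes the patient.
(d) Not entailed — Leila erased the note, not the sketch; the sketch belongs to the drawing event.
(e) Entailed — the original entails any weakening of itself; this just drops 'in the yard'.
(f) Not entailed — 'with a spatula' adds information not in the original event.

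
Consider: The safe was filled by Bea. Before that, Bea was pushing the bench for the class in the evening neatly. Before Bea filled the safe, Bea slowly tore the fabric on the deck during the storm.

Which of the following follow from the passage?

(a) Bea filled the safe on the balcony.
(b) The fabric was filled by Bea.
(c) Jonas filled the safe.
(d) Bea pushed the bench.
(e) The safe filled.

(d), (e)

(a) Not entailed — 'on the balcony' adds information not in the original event.
(b) Not entailed — Bea filled the safe, not the fabric; the fabric belongs to the tearing event.
(c) Not entailed — the passage has Bea filling the safe, not Jonas.
(d) Entailed — 'push' is an activity; 'was pushing' entails that some pushing happened, so 'pushed' holds.
(e) Entailed — 'Bea filled the safe' is causative; it entails the inchoative 'the safe filled'.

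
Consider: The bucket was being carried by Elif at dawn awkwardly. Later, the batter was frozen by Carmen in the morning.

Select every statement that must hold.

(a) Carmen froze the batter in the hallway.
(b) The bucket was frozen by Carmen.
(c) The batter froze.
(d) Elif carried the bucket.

(c), (d)

(a) Not entailed — 'in the hallway' adds information not in the original event.
(b) Not entailed — Carmen froze the batter, not the bucket; the bucket belongs to the carrying event.
(c) Entailed — 'Carmen froze the batter' is causative; it entails the inchoative 'the batter froze'.
(d) Entailed — 'carry' is an activity; 'was carrying' entails that some carrying happened, so 'carried' holds.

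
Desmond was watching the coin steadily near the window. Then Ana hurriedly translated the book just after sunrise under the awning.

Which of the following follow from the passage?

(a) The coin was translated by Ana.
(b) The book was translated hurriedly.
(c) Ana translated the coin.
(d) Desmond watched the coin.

(b), (d)

(a) Not entailed — Ana translated the book, not the coin; the coin belongs to the watching event.
(b) Entailed — every conjunct here is already in the original translating event.
(c) Not entailed — Ana translated the book, not the coin; the coin belongs to the watching event.
(d) Entailed — 'watch' is an activity; 'was watching' entails that some watching happened, so 'watched' holds.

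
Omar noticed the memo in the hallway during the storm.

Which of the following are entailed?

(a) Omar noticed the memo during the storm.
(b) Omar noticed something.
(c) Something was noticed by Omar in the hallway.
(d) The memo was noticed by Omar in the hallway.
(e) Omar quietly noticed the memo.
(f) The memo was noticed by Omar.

(a), (b), (c), (d), (f)

(a) Entailed — every conjunct here is already in the original noticing event.
(b) Entailed — the original entails any weakening of itself; this just drops 'in the hallway', 'during the storm' and generalizes the patient.
(c) Entailed — the original entails any weakening of itself; this just drops 'during the storm' and generalizes the patient.
(d) Entailed — dropping 'during the storm' leaves a sub-description the original still satisfies.
(e) Not entailed — 'quietly' adds information not in the original event.
(f) Entailed — every conjunct here is already in the original noticing event.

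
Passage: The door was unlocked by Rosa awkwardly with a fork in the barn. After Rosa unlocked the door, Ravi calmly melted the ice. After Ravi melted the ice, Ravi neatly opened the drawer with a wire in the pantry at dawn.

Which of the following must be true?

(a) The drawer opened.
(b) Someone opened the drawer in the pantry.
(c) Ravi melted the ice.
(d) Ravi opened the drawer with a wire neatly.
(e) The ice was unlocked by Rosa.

(a), (b), (c), (d)

(a) Entailed — 'Ravi opened the drawer' is causative; it entails the inchoative 'the drawer opened'.
(b) Entailed — the original entails any weakening of itself; this just drops 'neatly', 'at dawn', 'with a wire' and generalizes the agent.
(c) Entailed — this follows by dropping conjuncts from the melting event's description.
(d) Entailed — this follows by dropping conjuncts from the opening event's description.
(e) Not entailed — Rosa unlocked the door, not the ice; the ice belongs to the melting event.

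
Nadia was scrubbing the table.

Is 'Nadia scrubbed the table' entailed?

yes

'scrub' is atelic; if Nadia was scrubbing the table, then Nadia scrubbed the table (for some time).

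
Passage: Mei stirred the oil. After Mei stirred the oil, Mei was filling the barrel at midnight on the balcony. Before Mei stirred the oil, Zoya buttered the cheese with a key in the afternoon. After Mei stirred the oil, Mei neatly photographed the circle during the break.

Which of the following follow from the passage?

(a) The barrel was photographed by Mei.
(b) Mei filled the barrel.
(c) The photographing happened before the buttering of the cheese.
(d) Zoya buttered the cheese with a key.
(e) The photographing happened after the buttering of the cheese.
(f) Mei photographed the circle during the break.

(a) Not entailed — Mei photographed the circle, not the barrel; the barrel belongs to the filling event.
(b) Not entailed — 'was filling' is progressive on an accomplishment; it does not entail the completed 'filled'.
(c) Not entailed — the narrative places the buttering before the photographing, not after.
(d) Entailed — this follows by dropping conjuncts from the buttering event's description.
(e) Entailed — the narrative places the buttering before the photographing.
(f) Entailed — every conjunct here is already in the original photographing event.

(d), (e), (f)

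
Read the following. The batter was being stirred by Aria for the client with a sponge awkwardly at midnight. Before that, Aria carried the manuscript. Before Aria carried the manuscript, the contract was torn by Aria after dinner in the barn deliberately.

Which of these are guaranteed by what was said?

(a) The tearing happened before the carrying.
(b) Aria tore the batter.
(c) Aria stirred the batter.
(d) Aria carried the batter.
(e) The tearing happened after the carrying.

(a) Entailed — the narrative places the tearing before the carrying.
(b) Not entailed — Aria tore the contract, not the batter; the batter belongs to the stirring event.
(c) Entailed — 'stir' is an activity; 'was stirring' entails that some stirring happened, so 'stirred' holds.
(d) Not entailed — Aria carried the manuscript, not the batter; the batter belongs to the stirring event.
(e) Not entailed — the narrative places the tearing before the carrying, not after.

(a), (c)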